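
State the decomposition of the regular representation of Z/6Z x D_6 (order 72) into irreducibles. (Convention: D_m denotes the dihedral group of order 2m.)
Each irreducible V_i of dimension d_i appears with multiplicity d_i, i.e. rho_reg = (direct sum over all irreducibles V_i) d_i V_i. The irreducible dimensions for Z/6Z x D_6 are 1, 1, 1, 1, 1, 1, 1, 1, 1, 1, 1, 1, 1, 1, 1, 1, 1, 1, 1, 1, 1, 1, 1, 1, 2, 2, 2, 2, 2, 2, 2, 2, 2, 2, 2, 2: 24 irreducibles of dimension 1, each with multiplicity 1; 12 irreducibles of dimension 2, each with multiplicity 2. Total dimension 24*1*1 + 12*2*2 = 72 = |G|.

Argument: General theorem: in the regular representation of a finite group G, each irreducible appears with multiplicity equal to its dimension. Check: dim(rho_reg) = sum d_i^2 = 1 + 1 + 1 + 1 + 1 + 1 + 1 + 1 + 1 + 1 + 1 + 1 + 1 + 1 + 1 + 1 + 1 + 1 + 1 + 1 + 1 + 1 + 1 + 1 + 4 + 4 + 4 + 4 + 4 + 4 + 4 + 4 + 4 + 4 + 4 + 4 = 72 = |G|.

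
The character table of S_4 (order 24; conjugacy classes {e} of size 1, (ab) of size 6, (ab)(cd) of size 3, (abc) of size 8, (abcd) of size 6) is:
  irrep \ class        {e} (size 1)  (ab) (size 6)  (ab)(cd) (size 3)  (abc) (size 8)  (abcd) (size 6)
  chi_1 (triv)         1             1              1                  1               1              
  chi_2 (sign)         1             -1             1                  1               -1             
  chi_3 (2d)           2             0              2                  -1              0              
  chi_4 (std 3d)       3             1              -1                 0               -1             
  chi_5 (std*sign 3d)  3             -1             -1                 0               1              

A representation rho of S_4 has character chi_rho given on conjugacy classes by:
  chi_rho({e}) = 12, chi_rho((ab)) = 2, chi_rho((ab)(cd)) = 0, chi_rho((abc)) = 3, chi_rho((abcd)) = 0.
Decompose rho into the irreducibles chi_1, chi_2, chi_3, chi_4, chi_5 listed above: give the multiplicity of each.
Multiplicities: chi_1: 2, chi_2: 1, chi_3: 0, chi_4: 2, chi_5: 1.

Derivation: Use <chi_rho, chi> = (1/|G|) sum_C |C| * chi_rho(C) * conj(chi(C)) with |G| = 24 for each irreducible chi in the table:
  <chi_rho, chi_1> = (1/24)[1*(12)*conj(1) + 6*(2)*conj(1) + 3*(0)*conj(1) + 8*(3)*conj(1) + 6*(0)*conj(1)]
      = (1/24)[(12) + (12) + (0) + (24) + (0)] = 48/24 = 2
  <chi_rho, chi_2> = (1/24)[1*(12)*conj(1) + 6*(2)*conj(-1) + 3*(0)*conj(1) + 8*(3)*conj(1) + 6*(0)*conj(-1)]
      = (1/24)[(12) + (-12) + (0) + (24) + (0)] = 24/24 = 1
  <chi_rho, chi_3> = (1/24)[1*(12)*conj(2) + 6*(2)*conj(0) + 3*(0)*conj(2) + 8*(3)*conj(-1) + 6*(0)*conj(0)]
      = (1/24)[(24) + (0) + (0) + (-24) + (0)] = 0/24 = 0
  <chi_rho, chi_4> = (1/24)[1*(12)*conj(3) + 6*(2)*conj(1) + 3*(0)*conj(-1) + 8*(3)*conj(0) + 6*(0)*conj(-1)]
      = (1/24)[(36) + (12) + (0) + (0) + (0)] = 48/24 = 2
  <chi_rho, chi_5> = (1/24)[1*(12)*conj(3) + 6*(2)*conj(-1) + 3*(0)*conj(-1) + 8*(3)*conj(0) + 6*(0)*conj(1)]
      = (1/24)[(36) + (-12) + (0) + (0) + (0)] = 24/24 = 1
Dimension check: dim(rho) = sum (mult * dim) = 2*1 + 1*1 + 0*2 + 2*3 + 1*3 = 12 = chi_rho(e) = 12.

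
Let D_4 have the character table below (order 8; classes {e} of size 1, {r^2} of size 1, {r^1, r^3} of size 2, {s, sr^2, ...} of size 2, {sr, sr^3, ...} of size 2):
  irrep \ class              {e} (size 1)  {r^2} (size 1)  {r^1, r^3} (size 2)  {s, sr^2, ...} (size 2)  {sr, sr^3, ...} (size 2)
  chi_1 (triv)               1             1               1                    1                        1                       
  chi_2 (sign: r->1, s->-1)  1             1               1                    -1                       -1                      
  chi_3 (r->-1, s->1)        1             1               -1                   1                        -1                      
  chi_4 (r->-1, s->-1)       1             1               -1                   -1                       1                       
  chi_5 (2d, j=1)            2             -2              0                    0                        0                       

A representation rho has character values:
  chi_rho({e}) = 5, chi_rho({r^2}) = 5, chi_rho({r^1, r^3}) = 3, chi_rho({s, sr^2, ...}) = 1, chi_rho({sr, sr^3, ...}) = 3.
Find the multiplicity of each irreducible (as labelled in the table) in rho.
Multiplicities: chi_1: 3, chi_2: 1, chi_3: 0, chi_4: 1, chi_5: 0.

Reasoning: Use <chi_rho, chi> = (1/|G|) sum_C |C| * chi_rho(C) * conj(chi(C)) with |G| = 8 for each irreducible chi in the table:
  <chi_rho, chi_1> = (1/8)[1*(5)*conj(1) + 1*(5)*conj(1) + 2*(3)*conj(1) + 2*(1)*conj(1) + 2*(3)*conj(1)]
      = (1/8)[(5) + (5) + (6) + (2) + (6)] = 24/8 = 3
  <chi_rho, chi_2> = (1/8)[1*(5)*conj(1) + 1*(5)*conj(1) + 2*(3)*conj(1) + 2*(1)*conj(-1) + 2*(3)*conj(-1)]
      = (1/8)[(5) + (5) + (6) + (-2) + (-6)] = 8/8 = 1
  <chi_rho, chi_3> = (1/8)[1*(5)*conj(1) + 1*(5)*conj(1) + 2*(3)*conj(-1) + 2*(1)*conj(1) + 2*(3)*conj(-1)]
      = (1/8)[(5) + (5) + (-6) + (2) + (-6)] = 0/8 = 0
  <chi_rho, chi_4> = (1/8)[1*(5)*conj(1) + 1*(5)*conj(1) + 2*(3)*conj(-1) + 2*(1)*conj(-1) + 2*(3)*conj(1)]
      = (1/8)[(5) + (5) + (-6) + (-2) + (6)] = 8/8 = 1
  <chi_rho, chi_5> = (1/8)[1*(5)*conj(2) + 1*(5)*conj(-2) + 2*(3)*conj(0) + 2*(1)*conj(0) + 2*(3)*conj(0)]
      = (1/8)[(10) + (-10) + (0) + (0) + (0)] = 0/8 = 0
Dimension check: dim(rho) = sum (mult * dim) = 3*1 + 1*1 + 0*1 + 1*1 + 0*2 = 5 = chi_rho(e) = 5.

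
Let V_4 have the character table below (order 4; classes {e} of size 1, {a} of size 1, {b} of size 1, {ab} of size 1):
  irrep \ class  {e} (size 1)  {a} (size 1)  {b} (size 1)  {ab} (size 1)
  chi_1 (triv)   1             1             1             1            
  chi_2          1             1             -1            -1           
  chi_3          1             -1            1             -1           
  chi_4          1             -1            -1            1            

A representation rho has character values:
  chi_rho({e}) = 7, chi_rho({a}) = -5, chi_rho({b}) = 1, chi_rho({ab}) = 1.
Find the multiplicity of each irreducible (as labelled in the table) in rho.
Multiplicities: chi_1: 1, chi_2: 0, chi_3: 3, chi_4: 3.

Argument: Use <chi_rho, chi> = (1/|G|) sum_C |C| * chi_rho(C) * conj(chi(C)) with |G| = 4 for each irreducible chi in the table:
  <chi_rho, chi_1> = (1/4)[1*(7)*conj(1) + 1*(-5)*conj(1) + 1*(1)*conj(1) + 1*(1)*conj(1)]
      = (1/4)[(7) + (-5) + (1) + (1)] = 4/4 = 1
  <chi_rho, chi_2> = (1/4)[1*(7)*conj(1) + 1*(-5)*conj(1) + 1*(1)*conj(-1) + 1*(1)*conj(-1)]
      = (1/4)[(7) + (-5) + (-1) + (-1)] = 0/4 = 0
  <chi_rho, chi_3> = (1/4)[1*(7)*conj(1) + 1*(-5)*conj(-1) + 1*(1)*conj(1) + 1*(1)*conj(-1)]
      = (1/4)[(7) + (5) + (1) + (-1)] = 12/4 = 3
  <chi_rho, chi_4> = (1/4)[1*(7)*conj(1) + 1*(-5)*conj(-1) + 1*(1)*conj(-1) + 1*(1)*conj(1)]
      = (1/4)[(7) + (5) + (-1) + (1)] = 12/4 = 3
Dimension check: dim(rho) = sum (mult * dim) = 1*1 + 0*1 + 3*1 + 3*1 = 7 = chi_rho(e) = 7.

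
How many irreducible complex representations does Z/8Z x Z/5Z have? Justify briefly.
40

Working: The number of irreducible complex representations of a finite group equals its number of conjugacy classes. Z/8Z x Z/5Z is abelian of order 40, so every element is its own conjugacy class: 40 classes, so Z/8Z x Z/5Z (order 40) has exactly 40 irreducible complex representations.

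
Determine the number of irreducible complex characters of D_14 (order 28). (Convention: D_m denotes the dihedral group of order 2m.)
10

Explanation: The number of irreducible complex representations of a finite group equals its number of conjugacy classes. D_14 has 10 conjugacy classes (n/2 + 3 for n even), so D_14 (order 28) has exactly 10 irreducible complex representations.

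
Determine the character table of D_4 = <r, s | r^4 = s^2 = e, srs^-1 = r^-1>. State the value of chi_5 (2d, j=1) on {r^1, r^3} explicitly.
Conjugacy classes: {e} of size 1, {r^2} of size 1, {r^1, r^3} of size 2, {s, sr^2, ...} of size 2, {sr, sr^3, ...} of size 2.
Character table:
  irrep \ class              {e} (size 1)  {r^2} (size 1)  {r^1, r^3} (size 2)  {s, sr^2, ...} (size 2)  {sr, sr^3, ...} (size 2)
  chi_1 (triv)               1             1               1                    1                        1                       
  chi_2 (sign: r->1, s->-1)  1             1               1                    -1                       -1                      
  chi_3 (r->-1, s->1)        1             1               -1                   1                        -1                      
  chi_4 (r->-1, s->-1)       1             1               -1                   -1                       1                       
  chi_5 (2d, j=1)            2             -2              0                    0                        0                       

Spot check: chi_5 (2d, j=1) on {r^1, r^3} = 0.

Argument: D_4 has order 2*4 = 8 with 5 conjugacy classes, hence 5 irreducibles. Sum of squared dims 1 + 1 + 1 + 1 + 4 = 8 = |G|. Linear characters come from the abelianisation; the 2-dimensional irreps have character r^k -> 2*cos(2*pi*j*k/4), reflections -> 0.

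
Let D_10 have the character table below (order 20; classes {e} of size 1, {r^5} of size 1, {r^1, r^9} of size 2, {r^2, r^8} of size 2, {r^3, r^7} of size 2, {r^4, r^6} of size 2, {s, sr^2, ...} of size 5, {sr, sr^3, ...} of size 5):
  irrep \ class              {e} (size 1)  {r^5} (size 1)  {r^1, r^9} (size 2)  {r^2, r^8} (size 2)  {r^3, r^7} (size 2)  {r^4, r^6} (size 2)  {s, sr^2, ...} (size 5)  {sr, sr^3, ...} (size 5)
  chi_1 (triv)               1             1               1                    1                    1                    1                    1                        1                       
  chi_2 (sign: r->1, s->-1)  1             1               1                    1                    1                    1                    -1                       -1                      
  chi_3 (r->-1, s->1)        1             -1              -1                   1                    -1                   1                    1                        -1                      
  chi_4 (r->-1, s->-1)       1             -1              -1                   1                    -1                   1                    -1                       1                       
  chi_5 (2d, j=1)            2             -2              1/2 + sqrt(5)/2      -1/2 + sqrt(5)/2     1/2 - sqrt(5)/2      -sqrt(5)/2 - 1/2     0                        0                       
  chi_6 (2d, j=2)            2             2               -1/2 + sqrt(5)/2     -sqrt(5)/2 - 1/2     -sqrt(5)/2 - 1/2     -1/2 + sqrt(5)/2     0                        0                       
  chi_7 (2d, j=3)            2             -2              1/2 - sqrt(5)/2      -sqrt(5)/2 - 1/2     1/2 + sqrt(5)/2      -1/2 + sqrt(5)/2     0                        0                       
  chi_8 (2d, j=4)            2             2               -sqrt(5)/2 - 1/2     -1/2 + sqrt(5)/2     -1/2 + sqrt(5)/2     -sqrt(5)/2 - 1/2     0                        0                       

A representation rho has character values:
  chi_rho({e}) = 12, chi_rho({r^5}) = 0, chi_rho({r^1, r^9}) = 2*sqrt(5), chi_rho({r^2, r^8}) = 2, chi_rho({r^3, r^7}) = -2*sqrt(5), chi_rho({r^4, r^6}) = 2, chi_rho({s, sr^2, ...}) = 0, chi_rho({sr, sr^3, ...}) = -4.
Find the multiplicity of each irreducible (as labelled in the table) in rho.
Multiplicities: chi_1: 0, chi_2: 2, chi_3: 2, chi_4: 0, chi_5: 2, chi_6: 2, chi_7: 0, chi_8: 0.

Solution. Use <chi_rho, chi> = (1/|G|) sum_C |C| * chi_rho(C) * conj(chi(C)) with |G| = 20 for each irreducible chi in the table:
  <chi_rho, chi_1> = (1/20)[1*(12)*conj(1) + 1*(0)*conj(1) + 2*(2*sqrt(5))*conj(1) + 2*(2)*conj(1) + 2*(-2*sqrt(5))*conj(1) + 2*(2)*conj(1) + 5*(0)*conj(1) + 5*(-4)*conj(1)]
      = (1/20)[(12) + (0) + (4*sqrt(5)) + (4) + (-4*sqrt(5)) + (4) + (0) + (-20)] = 0/20 = 0
  <chi_rho, chi_2> = (1/20)[1*(12)*conj(1) + 1*(0)*conj(1) + 2*(2*sqrt(5))*conj(1) + 2*(2)*conj(1) + 2*(-2*sqrt(5))*conj(1) + 2*(2)*conj(1) + 5*(0)*conj(-1) + 5*(-4)*conj(-1)]
      = (1/20)[(12) + (0) + (4*sqrt(5)) + (4) + (-4*sqrt(5)) + (4) + (0) + (20)] = 40/20 = 2
  <chi_rho, chi_3> = (1/20)[1*(12)*conj(1) + 1*(0)*conj(-1) + 2*(2*sqrt(5))*conj(-1) + 2*(2)*conj(1) + 2*(-2*sqrt(5))*conj(-1) + 2*(2)*conj(1) + 5*(0)*conj(1) + 5*(-4)*conj(-1)]
      = (1/20)[(12) + (0) + (-4*sqrt(5)) + (4) + (4*sqrt(5)) + (4) + (0) + (20)] = 40/20 = 2
  <chi_rho, chi_4> = (1/20)[1*(12)*conj(1) + 1*(0)*conj(-1) + 2*(2*sqrt(5))*conj(-1) + 2*(2)*conj(1) + 2*(-2*sqrt(5))*conj(-1) + 2*(2)*conj(1) + 5*(0)*conj(-1) + 5*(-4)*conj(1)]
      = (1/20)[(12) + (0) + (-4*sqrt(5)) + (4) + (4*sqrt(5)) + (4) + (0) + (-20)] = 0/20 = 0
  <chi_rho, chi_5> = (1/20)[1*(12)*conj(2) + 1*(0)*conj(-2) + 2*(2*sqrt(5))*conj(1/2 + sqrt(5)/2) + 2*(2)*conj(-1/2 + sqrt(5)/2) + 2*(-2*sqrt(5))*conj(1/2 - sqrt(5)/2) + 2*(2)*conj(-sqrt(5)/2 - 1/2) + 5*(0)*conj(0) + 5*(-4)*conj(0)]
      = (1/20)[(24) + (0) + (2*sqrt(5) + 10) + (-2 + 2*sqrt(5)) + (10 - 2*sqrt(5)) + (-2*sqrt(5) - 2) + (0) + (0)] = 40/20 = 2
  <chi_rho, chi_6> = (1/20)[1*(12)*conj(2) + 1*(0)*conj(2) + 2*(2*sqrt(5))*conj(-1/2 + sqrt(5)/2) + 2*(2)*conj(-sqrt(5)/2 - 1/2) + 2*(-2*sqrt(5))*conj(-sqrt(5)/2 - 1/2) + 2*(2)*conj(-1/2 + sqrt(5)/2) + 5*(0)*conj(0) + 5*(-4)*conj(0)]
      = (1/20)[(24) + (0) + (10 - 2*sqrt(5)) + (-2*sqrt(5) - 2) + (2*sqrt(5) + 10) + (-2 + 2*sqrt(5)) + (0) + (0)] = 40/20 = 2
  <chi_rho, chi_7> = (1/20)[1*(12)*conj(2) + 1*(0)*conj(-2) + 2*(2*sqrt(5))*conj(1/2 - sqrt(5)/2) + 2*(2)*conj(-sqrt(5)/2 - 1/2) + 2*(-2*sqrt(5))*conj(1/2 + sqrt(5)/2) + 2*(2)*conj(-1/2 + sqrt(5)/2) + 5*(0)*conj(0) + 5*(-4)*conj(0)]
      = (1/20)[(24) + (0) + (-10 + 2*sqrt(5)) + (-2*sqrt(5) - 2) + (-10 - 2*sqrt(5)) + (-2 + 2*sqrt(5)) + (0) + (0)] = 0/20 = 0
  <chi_rho, chi_8> = (1/20)[1*(12)*conj(2) + 1*(0)*conj(2) + 2*(2*sqrt(5))*conj(-sqrt(5)/2 - 1/2) + 2*(2)*conj(-1/2 + sqrt(5)/2) + 2*(-2*sqrt(5))*conj(-1/2 + sqrt(5)/2) + 2*(2)*conj(-sqrt(5)/2 - 1/2) + 5*(0)*conj(0) + 5*(-4)*conj(0)]
      = (1/20)[(24) + (0) + (-10 - 2*sqrt(5)) + (-2 + 2*sqrt(5)) + (-10 + 2*sqrt(5)) + (-2*sqrt(5) - 2) + (0) + (0)] = 0/20 = 0
Dimension check: dim(rho) = sum (mult * dim) = 0*1 + 2*1 + 2*1 + 0*1 + 2*2 + 2*2 + 0*2 + 0*2 = 12 = chi_rho(e) = 12.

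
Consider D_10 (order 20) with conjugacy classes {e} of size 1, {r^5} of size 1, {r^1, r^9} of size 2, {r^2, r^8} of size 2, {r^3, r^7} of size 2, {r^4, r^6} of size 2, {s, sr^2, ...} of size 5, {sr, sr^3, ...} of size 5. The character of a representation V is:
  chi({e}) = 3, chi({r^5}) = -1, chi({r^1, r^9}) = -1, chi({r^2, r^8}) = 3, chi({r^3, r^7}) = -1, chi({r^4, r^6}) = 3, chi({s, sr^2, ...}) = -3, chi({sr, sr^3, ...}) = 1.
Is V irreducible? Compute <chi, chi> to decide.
Not irreducible (reducible): <chi, chi> = 5 > 1.

<chi, chi> = (1/|G|) sum_C |C| * |chi(C)|^2 = (1/20)[1*|3|^2 + 1*|-1|^2 + 2*|-1|^2 + 2*|3|^2 + 2*|-1|^2 + 2*|3|^2 + 5*|-3|^2 + 5*|1|^2]
  = (1/20)[(9) + (1) + (2) + (18) + (2) + (18) + (45) + (5)] = 100/20 = 5.
A character is irreducible iff <chi, chi> = 1, so this representation is reducible.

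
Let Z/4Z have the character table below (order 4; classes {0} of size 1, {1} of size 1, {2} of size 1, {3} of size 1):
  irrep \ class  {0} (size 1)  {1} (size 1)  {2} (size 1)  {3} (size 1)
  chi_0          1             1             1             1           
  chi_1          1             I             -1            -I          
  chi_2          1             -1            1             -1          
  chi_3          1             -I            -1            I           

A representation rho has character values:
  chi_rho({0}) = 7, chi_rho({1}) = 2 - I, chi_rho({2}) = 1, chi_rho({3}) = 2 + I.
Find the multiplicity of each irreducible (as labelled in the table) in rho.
Multiplicities: chi_0: 3, chi_1: 1, chi_2: 1, chi_3: 2.

Why: Use <chi_rho, chi> = (1/|G|) sum_C |C| * chi_rho(C) * conj(chi(C)) with |G| = 4 for each irreducible chi in the table:
  <chi_rho, chi_0> = (1/4)[1*(7)*conj(1) + 1*(2 - I)*conj(1) + 1*(1)*conj(1) + 1*(2 + I)*conj(1)]
      = (1/4)[(7) + (2 - I) + (1) + (2 + I)] = 12/4 = 3
  <chi_rho, chi_1> = (1/4)[1*(7)*conj(1) + 1*(2 - I)*conj(I) + 1*(1)*conj(-1) + 1*(2 + I)*conj(-I)]
      = (1/4)[(7) + (-1 - 2*I) + (-1) + (-1 + 2*I)] = 4/4 = 1
  <chi_rho, chi_2> = (1/4)[1*(7)*conj(1) + 1*(2 - I)*conj(-1) + 1*(1)*conj(1) + 1*(2 + I)*conj(-1)]
      = (1/4)[(7) + (-2 + I) + (1) + (-2 - I)] = 4/4 = 1
  <chi_rho, chi_3> = (1/4)[1*(7)*conj(1) + 1*(2 - I)*conj(-I) + 1*(1)*conj(-1) + 1*(2 + I)*conj(I)]
      = (1/4)[(7) + (1 + 2*I) + (-1) + (1 - 2*I)] = 8/4 = 2
(Exp terms are combined using exp(i*s)*conj(exp(i*t)) = exp(i*(s-t)), and sums of them are collapsed using the identity that for every m > 1 the m distinct m-th roots of unity sum to 0, e.g. 1 + exp(2*I*pi/3) + exp(-2*I*pi/3) = 0.)
Dimension check: dim(rho) = sum (mult * dim) = 3*1 + 1*1 + 1*1 + 2*1 = 7 = chi_rho(e) = 7.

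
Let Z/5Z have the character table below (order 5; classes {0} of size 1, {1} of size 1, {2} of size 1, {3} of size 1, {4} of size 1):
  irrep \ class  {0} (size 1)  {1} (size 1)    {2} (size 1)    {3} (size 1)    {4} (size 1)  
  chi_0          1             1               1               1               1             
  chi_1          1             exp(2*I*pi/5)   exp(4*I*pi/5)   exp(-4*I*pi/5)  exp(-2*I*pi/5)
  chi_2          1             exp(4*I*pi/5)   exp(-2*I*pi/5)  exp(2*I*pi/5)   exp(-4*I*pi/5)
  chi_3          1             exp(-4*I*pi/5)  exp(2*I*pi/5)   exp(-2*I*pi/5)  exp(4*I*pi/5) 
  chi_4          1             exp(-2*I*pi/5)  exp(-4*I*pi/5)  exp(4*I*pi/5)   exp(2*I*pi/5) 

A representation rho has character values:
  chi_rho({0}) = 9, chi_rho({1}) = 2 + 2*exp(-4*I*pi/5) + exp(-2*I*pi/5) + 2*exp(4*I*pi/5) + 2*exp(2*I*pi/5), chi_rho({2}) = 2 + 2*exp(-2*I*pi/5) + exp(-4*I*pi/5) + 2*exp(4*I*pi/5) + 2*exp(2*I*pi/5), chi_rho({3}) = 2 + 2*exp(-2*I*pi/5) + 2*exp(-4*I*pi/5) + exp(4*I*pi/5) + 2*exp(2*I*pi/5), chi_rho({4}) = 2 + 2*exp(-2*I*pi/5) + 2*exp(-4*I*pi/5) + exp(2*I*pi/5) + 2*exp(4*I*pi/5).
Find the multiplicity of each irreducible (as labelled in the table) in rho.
Multiplicities: chi_0: 2, chi_1: 2, chi_2: 2, chi_3: 2, chi_4: 1.

Proof sketch: Use <chi_rho, chi> = (1/|G|) sum_C |C| * chi_rho(C) * conj(chi(C)) with |G| = 5 for each irreducible chi in the table:
  <chi_rho, chi_0> = (1/5)[1*(9)*conj(1) + 1*(2 + 2*exp(-4*I*pi/5) + exp(-2*I*pi/5) + 2*exp(4*I*pi/5) + 2*exp(2*I*pi/5))*conj(1) + 1*(2 + 2*exp(-2*I*pi/5) + exp(-4*I*pi/5) + 2*exp(4*I*pi/5) + 2*exp(2*I*pi/5))*conj(1) + 1*(2 + 2*exp(-2*I*pi/5) + 2*exp(-4*I*pi/5) + exp(4*I*pi/5) + 2*exp(2*I*pi/5))*conj(1) + 1*(2 + 2*exp(-2*I*pi/5) + 2*exp(-4*I*pi/5) + exp(2*I*pi/5) + 2*exp(4*I*pi/5))*conj(1)]
      = (1/5)[(9) + (2 + 2*exp(-4*I*pi/5) + exp(-2*I*pi/5) + 2*exp(4*I*pi/5) + 2*exp(2*I*pi/5)) + (2 + 2*exp(-2*I*pi/5) + exp(-4*I*pi/5) + 2*exp(4*I*pi/5) + 2*exp(2*I*pi/5)) + (2 + 2*exp(-2*I*pi/5) + 2*exp(-4*I*pi/5) + exp(4*I*pi/5) + 2*exp(2*I*pi/5)) + (2 + 2*exp(-2*I*pi/5) + 2*exp(-4*I*pi/5) + exp(2*I*pi/5) + 2*exp(4*I*pi/5))] = 10/5 = 2
  <chi_rho, chi_1> = (1/5)[1*(9)*conj(1) + 1*(2 + 2*exp(-4*I*pi/5) + exp(-2*I*pi/5) + 2*exp(4*I*pi/5) + 2*exp(2*I*pi/5))*conj(exp(2*I*pi/5)) + 1*(2 + 2*exp(-2*I*pi/5) + exp(-4*I*pi/5) + 2*exp(4*I*pi/5) + 2*exp(2*I*pi/5))*conj(exp(4*I*pi/5)) + 1*(2 + 2*exp(-2*I*pi/5) + 2*exp(-4*I*pi/5) + exp(4*I*pi/5) + 2*exp(2*I*pi/5))*conj(exp(-4*I*pi/5)) + 1*(2 + 2*exp(-2*I*pi/5) + 2*exp(-4*I*pi/5) + exp(2*I*pi/5) + 2*exp(4*I*pi/5))*conj(exp(-2*I*pi/5))]
      = (1/5)[(9) + (2 + 2*exp(-2*I*pi/5) + exp(-4*I*pi/5) + 2*exp(4*I*pi/5) + 2*exp(2*I*pi/5)) + (2 + 2*exp(-2*I*pi/5) + 2*exp(-4*I*pi/5) + exp(2*I*pi/5) + 2*exp(4*I*pi/5)) + (2 + 2*exp(-4*I*pi/5) + exp(-2*I*pi/5) + 2*exp(4*I*pi/5) + 2*exp(2*I*pi/5)) + (2 + 2*exp(-2*I*pi/5) + 2*exp(-4*I*pi/5) + exp(4*I*pi/5) + 2*exp(2*I*pi/5))] = 10/5 = 2
  <chi_rho, chi_2> = (1/5)[1*(9)*conj(1) + 1*(2 + 2*exp(-4*I*pi/5) + exp(-2*I*pi/5) + 2*exp(4*I*pi/5) + 2*exp(2*I*pi/5))*conj(exp(4*I*pi/5)) + 1*(2 + 2*exp(-2*I*pi/5) + exp(-4*I*pi/5) + 2*exp(4*I*pi/5) + 2*exp(2*I*pi/5))*conj(exp(-2*I*pi/5)) + 1*(2 + 2*exp(-2*I*pi/5) + 2*exp(-4*I*pi/5) + exp(4*I*pi/5) + 2*exp(2*I*pi/5))*conj(exp(2*I*pi/5)) + 1*(2 + 2*exp(-2*I*pi/5) + 2*exp(-4*I*pi/5) + exp(2*I*pi/5) + 2*exp(4*I*pi/5))*conj(exp(-4*I*pi/5))]
      = (1/5)[(9) + (2 + 2*exp(-2*I*pi/5) + 2*exp(-4*I*pi/5) + exp(4*I*pi/5) + 2*exp(2*I*pi/5)) + (2 + 2*exp(-4*I*pi/5) + exp(-2*I*pi/5) + 2*exp(4*I*pi/5) + 2*exp(2*I*pi/5)) + (2 + 2*exp(-2*I*pi/5) + 2*exp(-4*I*pi/5) + exp(2*I*pi/5) + 2*exp(4*I*pi/5)) + (2 + 2*exp(-2*I*pi/5) + exp(-4*I*pi/5) + 2*exp(4*I*pi/5) + 2*exp(2*I*pi/5))] = 10/5 = 2
  <chi_rho, chi_3> = (1/5)[1*(9)*conj(1) + 1*(2 + 2*exp(-4*I*pi/5) + exp(-2*I*pi/5) + 2*exp(4*I*pi/5) + 2*exp(2*I*pi/5))*conj(exp(-4*I*pi/5)) + 1*(2 + 2*exp(-2*I*pi/5) + exp(-4*I*pi/5) + 2*exp(4*I*pi/5) + 2*exp(2*I*pi/5))*conj(exp(2*I*pi/5)) + 1*(2 + 2*exp(-2*I*pi/5) + 2*exp(-4*I*pi/5) + exp(4*I*pi/5) + 2*exp(2*I*pi/5))*conj(exp(-2*I*pi/5)) + 1*(2 + 2*exp(-2*I*pi/5) + 2*exp(-4*I*pi/5) + exp(2*I*pi/5) + 2*exp(4*I*pi/5))*conj(exp(4*I*pi/5))]
      = (1/5)[(9) + (2 + 2*exp(-2*I*pi/5) + 2*exp(-4*I*pi/5) + exp(2*I*pi/5) + 2*exp(4*I*pi/5)) + (2 + 2*exp(-2*I*pi/5) + 2*exp(-4*I*pi/5) + exp(4*I*pi/5) + 2*exp(2*I*pi/5)) + (2 + 2*exp(-2*I*pi/5) + exp(-4*I*pi/5) + 2*exp(4*I*pi/5) + 2*exp(2*I*pi/5)) + (2 + 2*exp(-4*I*pi/5) + exp(-2*I*pi/5) + 2*exp(4*I*pi/5) + 2*exp(2*I*pi/5))] = 10/5 = 2
  <chi_rho, chi_4> = (1/5)[1*(9)*conj(1) + 1*(2 + 2*exp(-4*I*pi/5) + exp(-2*I*pi/5) + 2*exp(4*I*pi/5) + 2*exp(2*I*pi/5))*conj(exp(-2*I*pi/5)) + 1*(2 + 2*exp(-2*I*pi/5) + exp(-4*I*pi/5) + 2*exp(4*I*pi/5) + 2*exp(2*I*pi/5))*conj(exp(-4*I*pi/5)) + 1*(2 + 2*exp(-2*I*pi/5) + 2*exp(-4*I*pi/5) + exp(4*I*pi/5) + 2*exp(2*I*pi/5))*conj(exp(4*I*pi/5)) + 1*(2 + 2*exp(-2*I*pi/5) + 2*exp(-4*I*pi/5) + exp(2*I*pi/5) + 2*exp(4*I*pi/5))*conj(exp(2*I*pi/5))]
      = (1/5)[(9) + (-1) + (-1) + (-1) + (-1)] = 5/5 = 1
(Exp terms are combined using exp(i*s)*conj(exp(i*t)) = exp(i*(s-t)), and sums of them are collapsed using the identity that for every m > 1 the m distinct m-th roots of unity sum to 0, e.g. 1 + exp(2*I*pi/3) + exp(-2*I*pi/3) = 0.)
Dimension check: dim(rho) = sum (mult * dim) = 2*1 + 2*1 + 2*1 + 2*1 + 1*1 = 9 = chi_rho(e) = 9.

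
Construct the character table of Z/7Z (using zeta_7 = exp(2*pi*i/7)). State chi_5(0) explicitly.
Character table of Z/7Z (irreps indexed chi_0,...,chi_6 with chi_k(m) = zeta_7^(k*m), zeta_7 = exp(2*pi*i/7)):
  irrep \ class  {0} (size 1)  {1} (size 1)    {2} (size 1)    {3} (size 1)    {4} (size 1)    {5} (size 1)    {6} (size 1)  
  chi_0          1             1               1               1               1               1               1             
  chi_1          1             exp(2*I*pi/7)   exp(4*I*pi/7)   exp(6*I*pi/7)   exp(-6*I*pi/7)  exp(-4*I*pi/7)  exp(-2*I*pi/7)
  chi_2          1             exp(4*I*pi/7)   exp(-6*I*pi/7)  exp(-2*I*pi/7)  exp(2*I*pi/7)   exp(6*I*pi/7)   exp(-4*I*pi/7)
  chi_3          1             exp(6*I*pi/7)   exp(-2*I*pi/7)  exp(4*I*pi/7)   exp(-4*I*pi/7)  exp(2*I*pi/7)   exp(-6*I*pi/7)
  chi_4          1             exp(-6*I*pi/7)  exp(2*I*pi/7)   exp(-4*I*pi/7)  exp(4*I*pi/7)   exp(-2*I*pi/7)  exp(6*I*pi/7) 
  chi_5          1             exp(-4*I*pi/7)  exp(6*I*pi/7)   exp(2*I*pi/7)   exp(-2*I*pi/7)  exp(-6*I*pi/7)  exp(4*I*pi/7) 
  chi_6          1             exp(-2*I*pi/7)  exp(-4*I*pi/7)  exp(-6*I*pi/7)  exp(6*I*pi/7)   exp(4*I*pi/7)   exp(2*I*pi/7) 

Spot check: chi_5(0) = zeta_7^(5*0) = zeta_7^0 = 1.

Z/7Z is abelian, so all 7 irreducible complex representations are 1-dimensional. They are given by chi_k(m) = zeta_7^(k*m) for k = 0,...,6. Row orthogonality: sum_m chi_k(m) conj(chi_l(m)) = 7 * [k = l].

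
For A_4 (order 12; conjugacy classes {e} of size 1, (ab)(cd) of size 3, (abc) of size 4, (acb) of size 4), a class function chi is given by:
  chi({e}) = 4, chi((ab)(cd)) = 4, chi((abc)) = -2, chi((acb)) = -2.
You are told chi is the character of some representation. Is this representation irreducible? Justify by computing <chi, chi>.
Not irreducible (reducible): <chi, chi> = 8 > 1.

Justification: <chi, chi> = (1/|G|) sum_C |C| * |chi(C)|^2 = (1/12)[1*|4|^2 + 3*|4|^2 + 4*|-2|^2 + 4*|-2|^2]
  = (1/12)[(16) + (48) + (16) + (16)] = 96/12 = 8.
(Exp terms are combined using exp(i*s)*conj(exp(i*t)) = exp(i*(s-t)), and sums of them are collapsed using the identity that for every m > 1 the m distinct m-th roots of unity sum to 0, e.g. 1 + exp(2*I*pi/3) + exp(-2*I*pi/3) = 0.)
A character is irreducible iff <chi, chi> = 1, so this representation is reducible.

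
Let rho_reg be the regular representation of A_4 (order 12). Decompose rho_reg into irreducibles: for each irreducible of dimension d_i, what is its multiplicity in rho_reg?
Each irreducible V_i of dimension d_i appears with multiplicity d_i, i.e. rho_reg = (direct sum over all irreducibles V_i) d_i V_i. The irreducible dimensions for A_4 are 1, 1, 1, 3: 3 irreducibles of dimension 1, each with multiplicity 1; 1 irreducible of dimension 3, with multiplicity 3. Total dimension 3*1*1 + 1*3*3 = 12 = |G|.

Details: General theorem: in the regular representation of a finite group G, each irreducible appears with multiplicity equal to its dimension. Check: dim(rho_reg) = sum d_i^2 = 1 + 1 + 1 + 9 = 12 = |G|.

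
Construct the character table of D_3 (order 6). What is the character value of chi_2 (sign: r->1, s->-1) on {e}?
Conjugacy classes: {e} of size 1, {r^1, r^2} of size 2, {s, sr, ..., sr^2} of size 3.
Character table:
  irrep \ class              {e} (size 1)  {r^1, r^2} (size 2)  {s, sr, ..., sr^2} (size 3)
  chi_1 (triv)               1             1                    1                          
  chi_2 (sign: r->1, s->-1)  1             1                    -1                         
  chi_3 (2d, j=1)            2             -1                   0                          

Spot check: chi_2 (sign: r->1, s->-1) on {e} = 1.

Details: D_3 has order 2*3 = 6 with 3 conjugacy classes, hence 3 irreducibles. Sum of squared dims 1 + 1 + 4 = 6 = |G|. Linear characters come from the abelianisation; the 2-dimensional irreps have character r^k -> 2*cos(2*pi*j*k/3), reflections -> 0.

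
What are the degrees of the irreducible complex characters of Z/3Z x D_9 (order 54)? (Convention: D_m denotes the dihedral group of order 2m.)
Dimensions: 1, 1, 1, 1, 1, 1, 2, 2, 2, 2, 2, 2, 2, 2, 2, 2, 2, 2

Working: There are 18 irreducibles (= number of conjugacy classes). Their dimensions d_i satisfy sum d_i^2 = |G| = 54: 1 + 1 + 1 + 1 + 1 + 1 + 4 + 4 + 4 + 4 + 4 + 4 + 4 + 4 + 4 + 4 + 4 + 4 = 54. (For the product with Z/3Z: each of the 3 1-dim characters of Z/3Z tensors with each irrep of D_9, giving 3 copies of each D_9-dimension.)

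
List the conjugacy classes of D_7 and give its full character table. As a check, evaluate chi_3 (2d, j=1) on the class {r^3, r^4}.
Conjugacy classes: {e} of size 1, {r^1, r^6} of size 2, {r^2, r^5} of size 2, {r^3, r^4} of size 2, {s, sr, ..., sr^6} of size 7.
Character table:
  irrep \ class              {e} (size 1)  {r^1, r^6} (size 2)  {r^2, r^5} (size 2)  {r^3, r^4} (size 2)  {s, sr, ..., sr^6} (size 7)
  chi_1 (triv)               1             1                    1                    1                    1                          
  chi_2 (sign: r->1, s->-1)  1             1                    1                    1                    -1                         
  chi_3 (2d, j=1)            2             2*cos(2*pi/7)        -2*cos(3*pi/7)       -2*cos(pi/7)         0                          
  chi_4 (2d, j=2)            2             -2*cos(3*pi/7)       -2*cos(pi/7)         2*cos(2*pi/7)        0                          
  chi_5 (2d, j=3)            2             -2*cos(pi/7)         2*cos(2*pi/7)        -2*cos(3*pi/7)       0                          

Spot check: chi_3 (2d, j=1) on {r^3, r^4} = -2*cos(pi/7).

Why: D_7 has order 2*7 = 14 with 5 conjugacy classes, hence 5 irreducibles. Sum of squared dims 1 + 1 + 4 + 4 + 4 = 14 = |G|. Linear characters come from the abelianisation; the 2-dimensional irreps have character r^k -> 2*cos(2*pi*j*k/7), reflections -> 0.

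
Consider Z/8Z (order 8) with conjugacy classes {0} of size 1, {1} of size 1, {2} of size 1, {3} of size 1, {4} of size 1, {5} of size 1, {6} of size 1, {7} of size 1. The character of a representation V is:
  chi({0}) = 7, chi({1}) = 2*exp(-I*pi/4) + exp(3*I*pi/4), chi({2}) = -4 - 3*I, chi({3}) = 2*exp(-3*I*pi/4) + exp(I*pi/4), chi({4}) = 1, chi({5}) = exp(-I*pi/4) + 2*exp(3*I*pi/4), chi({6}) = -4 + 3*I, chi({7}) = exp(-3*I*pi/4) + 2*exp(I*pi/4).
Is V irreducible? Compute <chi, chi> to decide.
Not irreducible (reducible): <chi, chi> = 13 > 1.

<chi, chi> = (1/|G|) sum_C |C| * |chi(C)|^2 = (1/8)[1*|7|^2 + 1*|2*exp(-I*pi/4) + exp(3*I*pi/4)|^2 + 1*|-4 - 3*I|^2 + 1*|2*exp(-3*I*pi/4) + exp(I*pi/4)|^2 + 1*|1|^2 + 1*|exp(-I*pi/4) + 2*exp(3*I*pi/4)|^2 + 1*|-4 + 3*I|^2 + 1*|exp(-3*I*pi/4) + 2*exp(I*pi/4)|^2]
  = (1/8)[(49) + (1) + (25) + (1) + (1) + (1) + (25) + (1)] = 104/8 = 13.
(Exp terms are combined using exp(i*s)*conj(exp(i*t)) = exp(i*(s-t)), and sums of them are collapsed using the identity that for every m > 1 the m distinct m-th roots of unity sum to 0, e.g. 1 + exp(2*I*pi/3) + exp(-2*I*pi/3) = 0.)
A character is irreducible iff <chi, chi> = 1, so this representation is reducible.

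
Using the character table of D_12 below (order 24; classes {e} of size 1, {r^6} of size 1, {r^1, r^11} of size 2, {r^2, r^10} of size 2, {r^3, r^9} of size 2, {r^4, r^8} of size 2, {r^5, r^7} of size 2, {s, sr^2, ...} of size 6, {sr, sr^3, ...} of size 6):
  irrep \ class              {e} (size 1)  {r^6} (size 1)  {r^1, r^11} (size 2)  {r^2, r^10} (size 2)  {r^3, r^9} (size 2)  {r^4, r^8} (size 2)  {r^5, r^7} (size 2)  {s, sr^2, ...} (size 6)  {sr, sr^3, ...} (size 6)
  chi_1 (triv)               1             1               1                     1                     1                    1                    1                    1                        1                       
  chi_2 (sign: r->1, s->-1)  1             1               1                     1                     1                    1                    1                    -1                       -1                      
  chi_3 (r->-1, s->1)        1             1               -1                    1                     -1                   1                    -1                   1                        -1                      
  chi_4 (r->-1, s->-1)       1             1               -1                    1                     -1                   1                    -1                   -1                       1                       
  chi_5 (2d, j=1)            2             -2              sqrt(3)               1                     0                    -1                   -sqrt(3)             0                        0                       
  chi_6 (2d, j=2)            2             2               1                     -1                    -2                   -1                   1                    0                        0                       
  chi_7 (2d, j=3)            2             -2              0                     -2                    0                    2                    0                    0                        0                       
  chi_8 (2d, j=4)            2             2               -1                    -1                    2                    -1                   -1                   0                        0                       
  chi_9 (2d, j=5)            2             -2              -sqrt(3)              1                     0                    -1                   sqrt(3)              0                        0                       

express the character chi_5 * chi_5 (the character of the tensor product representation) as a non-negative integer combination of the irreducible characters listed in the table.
chi_5 tensor chi_5 = chi_1 + chi_2 + chi_6 (all other irreducibles have multiplicity 0).

Proof sketch: The character of a tensor product is the pointwise product (chi_5 * chi_5)(C) = chi_5(C) * chi_5(C):
  {e}: (2)*(2), {r^6}: (-2)*(-2), {r^1, r^11}: (sqrt(3))*(sqrt(3)), {r^2, r^10}: (1)*(1), {r^3, r^9}: (0)*(0), {r^4, r^8}: (-1)*(-1), {r^5, r^7}: (-sqrt(3))*(-sqrt(3)), {s, sr^2, ...}: (0)*(0), {sr, sr^3, ...}: (0)*(0)
so (chi_5 * chi_5) takes values
  {e} -> 4, {r^6} -> 4, {r^1, r^11} -> 3, {r^2, r^10} -> 1, {r^3, r^9} -> 0, {r^4, r^8} -> 1, {r^5, r^7} -> 3, {s, sr^2, ...} -> 0, {sr, sr^3, ...} -> 0.
Now take the inner product of this character with each irreducible chi from the table, <chi_5*chi_5, chi> = (1/24) sum_C |C| (chi_5*chi_5)(C) conj(chi(C)):
  <chi_5*chi_5, chi_1> = (1/24)[1*(4)*conj(1) + 1*(4)*conj(1) + 2*(3)*conj(1) + 2*(1)*conj(1) + 2*(0)*conj(1) + 2*(1)*conj(1) + 2*(3)*conj(1) + 6*(0)*conj(1) + 6*(0)*conj(1)]
      = (1/24)[(4) + (4) + (6) + (2) + (0) + (2) + (6) + (0) + (0)] = 24/24 = 1
  <chi_5*chi_5, chi_2> = (1/24)[1*(4)*conj(1) + 1*(4)*conj(1) + 2*(3)*conj(1) + 2*(1)*conj(1) + 2*(0)*conj(1) + 2*(1)*conj(1) + 2*(3)*conj(1) + 6*(0)*conj(-1) + 6*(0)*conj(-1)]
      = (1/24)[(4) + (4) + (6) + (2) + (0) + (2) + (6) + (0) + (0)] = 24/24 = 1
  <chi_5*chi_5, chi_3> = (1/24)[1*(4)*conj(1) + 1*(4)*conj(1) + 2*(3)*conj(-1) + 2*(1)*conj(1) + 2*(0)*conj(-1) + 2*(1)*conj(1) + 2*(3)*conj(-1) + 6*(0)*conj(1) + 6*(0)*conj(-1)]
      = (1/24)[(4) + (4) + (-6) + (2) + (0) + (2) + (-6) + (0) + (0)] = 0/24 = 0
  <chi_5*chi_5, chi_4> = (1/24)[1*(4)*conj(1) + 1*(4)*conj(1) + 2*(3)*conj(-1) + 2*(1)*conj(1) + 2*(0)*conj(-1) + 2*(1)*conj(1) + 2*(3)*conj(-1) + 6*(0)*conj(-1) + 6*(0)*conj(1)]
      = (1/24)[(4) + (4) + (-6) + (2) + (0) + (2) + (-6) + (0) + (0)] = 0/24 = 0
  <chi_5*chi_5, chi_5> = (1/24)[1*(4)*conj(2) + 1*(4)*conj(-2) + 2*(3)*conj(sqrt(3)) + 2*(1)*conj(1) + 2*(0)*conj(0) + 2*(1)*conj(-1) + 2*(3)*conj(-sqrt(3)) + 6*(0)*conj(0) + 6*(0)*conj(0)]
      = (1/24)[(8) + (-8) + (6*sqrt(3)) + (2) + (0) + (-2) + (-6*sqrt(3)) + (0) + (0)] = 0/24 = 0
  <chi_5*chi_5, chi_6> = (1/24)[1*(4)*conj(2) + 1*(4)*conj(2) + 2*(3)*conj(1) + 2*(1)*conj(-1) + 2*(0)*conj(-2) + 2*(1)*conj(-1) + 2*(3)*conj(1) + 6*(0)*conj(0) + 6*(0)*conj(0)]
      = (1/24)[(8) + (8) + (6) + (-2) + (0) + (-2) + (6) + (0) + (0)] = 24/24 = 1
  <chi_5*chi_5, chi_7> = (1/24)[1*(4)*conj(2) + 1*(4)*conj(-2) + 2*(3)*conj(0) + 2*(1)*conj(-2) + 2*(0)*conj(0) + 2*(1)*conj(2) + 2*(3)*conj(0) + 6*(0)*conj(0) + 6*(0)*conj(0)]
      = (1/24)[(8) + (-8) + (0) + (-4) + (0) + (4) + (0) + (0) + (0)] = 0/24 = 0
  <chi_5*chi_5, chi_8> = (1/24)[1*(4)*conj(2) + 1*(4)*conj(2) + 2*(3)*conj(-1) + 2*(1)*conj(-1) + 2*(0)*conj(2) + 2*(1)*conj(-1) + 2*(3)*conj(-1) + 6*(0)*conj(0) + 6*(0)*conj(0)]
      = (1/24)[(8) + (8) + (-6) + (-2) + (0) + (-2) + (-6) + (0) + (0)] = 0/24 = 0
  <chi_5*chi_5, chi_9> = (1/24)[1*(4)*conj(2) + 1*(4)*conj(-2) + 2*(3)*conj(-sqrt(3)) + 2*(1)*conj(1) + 2*(0)*conj(0) + 2*(1)*conj(-1) + 2*(3)*conj(sqrt(3)) + 6*(0)*conj(0) + 6*(0)*conj(0)]
      = (1/24)[(8) + (-8) + (-6*sqrt(3)) + (2) + (0) + (-2) + (6*sqrt(3)) + (0) + (0)] = 0/24 = 0
Hence the multiplicities are chi_1: 1, chi_2: 1, chi_6: 1. Dimension check: dim(chi_5)*dim(chi_5) = 2*2 = 4 and sum (mult * dim) = 1*1 + 1*1 + 1*2 = 4.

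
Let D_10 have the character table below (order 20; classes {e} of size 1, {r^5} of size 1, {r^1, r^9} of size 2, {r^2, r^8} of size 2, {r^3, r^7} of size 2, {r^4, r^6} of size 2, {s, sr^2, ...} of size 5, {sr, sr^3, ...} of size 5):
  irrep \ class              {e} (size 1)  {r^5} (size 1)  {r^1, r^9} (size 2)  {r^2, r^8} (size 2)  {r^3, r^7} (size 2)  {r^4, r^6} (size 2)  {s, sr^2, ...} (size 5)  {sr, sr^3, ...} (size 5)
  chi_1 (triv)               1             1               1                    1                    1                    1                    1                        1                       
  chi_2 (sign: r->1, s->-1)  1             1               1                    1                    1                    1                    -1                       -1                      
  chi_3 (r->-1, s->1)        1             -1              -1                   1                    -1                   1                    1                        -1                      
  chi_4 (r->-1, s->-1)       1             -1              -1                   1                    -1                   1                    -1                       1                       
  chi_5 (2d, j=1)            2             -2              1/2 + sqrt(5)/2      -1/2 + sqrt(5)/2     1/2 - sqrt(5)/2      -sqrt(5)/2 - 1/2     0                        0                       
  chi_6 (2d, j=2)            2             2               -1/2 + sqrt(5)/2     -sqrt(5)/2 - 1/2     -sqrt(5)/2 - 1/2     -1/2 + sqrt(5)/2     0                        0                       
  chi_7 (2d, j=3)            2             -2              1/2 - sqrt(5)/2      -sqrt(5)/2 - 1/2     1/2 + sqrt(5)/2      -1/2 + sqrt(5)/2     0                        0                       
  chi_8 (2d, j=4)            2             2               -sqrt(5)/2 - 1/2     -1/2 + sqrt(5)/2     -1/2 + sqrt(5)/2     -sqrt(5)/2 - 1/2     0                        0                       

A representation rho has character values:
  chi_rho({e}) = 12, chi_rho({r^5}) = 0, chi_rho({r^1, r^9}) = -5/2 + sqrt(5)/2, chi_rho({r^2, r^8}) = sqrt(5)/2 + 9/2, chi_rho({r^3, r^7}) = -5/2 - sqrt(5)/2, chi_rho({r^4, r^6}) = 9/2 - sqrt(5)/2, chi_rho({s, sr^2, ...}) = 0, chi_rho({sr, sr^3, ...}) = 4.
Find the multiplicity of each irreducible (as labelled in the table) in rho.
Multiplicities: chi_1: 2, chi_2: 0, chi_3: 1, chi_4: 3, chi_5: 1, chi_6: 1, chi_7: 0, chi_8: 1.

Why: Use <chi_rho, chi> = (1/|G|) sum_C |C| * chi_rho(C) * conj(chi(C)) with |G| = 20 for each irreducible chi in the table:
  <chi_rho, chi_1> = (1/20)[1*(12)*conj(1) + 1*(0)*conj(1) + 2*(-5/2 + sqrt(5)/2)*conj(1) + 2*(sqrt(5)/2 + 9/2)*conj(1) + 2*(-5/2 - sqrt(5)/2)*conj(1) + 2*(9/2 - sqrt(5)/2)*conj(1) + 5*(0)*conj(1) + 5*(4)*conj(1)]
      = (1/20)[(12) + (0) + (-5 + sqrt(5)) + (sqrt(5) + 9) + (-5 - sqrt(5)) + (9 - sqrt(5)) + (0) + (20)] = 40/20 = 2
  <chi_rho, chi_2> = (1/20)[1*(12)*conj(1) + 1*(0)*conj(1) + 2*(-5/2 + sqrt(5)/2)*conj(1) + 2*(sqrt(5)/2 + 9/2)*conj(1) + 2*(-5/2 - sqrt(5)/2)*conj(1) + 2*(9/2 - sqrt(5)/2)*conj(1) + 5*(0)*conj(-1) + 5*(4)*conj(-1)]
      = (1/20)[(12) + (0) + (-5 + sqrt(5)) + (sqrt(5) + 9) + (-5 - sqrt(5)) + (9 - sqrt(5)) + (0) + (-20)] = 0/20 = 0
  <chi_rho, chi_3> = (1/20)[1*(12)*conj(1) + 1*(0)*conj(-1) + 2*(-5/2 + sqrt(5)/2)*conj(-1) + 2*(sqrt(5)/2 + 9/2)*conj(1) + 2*(-5/2 - sqrt(5)/2)*conj(-1) + 2*(9/2 - sqrt(5)/2)*conj(1) + 5*(0)*conj(1) + 5*(4)*conj(-1)]
      = (1/20)[(12) + (0) + (5 - sqrt(5)) + (sqrt(5) + 9) + (sqrt(5) + 5) + (9 - sqrt(5)) + (0) + (-20)] = 20/20 = 1
  <chi_rho, chi_4> = (1/20)[1*(12)*conj(1) + 1*(0)*conj(-1) + 2*(-5/2 + sqrt(5)/2)*conj(-1) + 2*(sqrt(5)/2 + 9/2)*conj(1) + 2*(-5/2 - sqrt(5)/2)*conj(-1) + 2*(9/2 - sqrt(5)/2)*conj(1) + 5*(0)*conj(-1) + 5*(4)*conj(1)]
      = (1/20)[(12) + (0) + (5 - sqrt(5)) + (sqrt(5) + 9) + (sqrt(5) + 5) + (9 - sqrt(5)) + (0) + (20)] = 60/20 = 3
  <chi_rho, chi_5> = (1/20)[1*(12)*conj(2) + 1*(0)*conj(-2) + 2*(-5/2 + sqrt(5)/2)*conj(1/2 + sqrt(5)/2) + 2*(sqrt(5)/2 + 9/2)*conj(-1/2 + sqrt(5)/2) + 2*(-5/2 - sqrt(5)/2)*conj(1/2 - sqrt(5)/2) + 2*(9/2 - sqrt(5)/2)*conj(-sqrt(5)/2 - 1/2) + 5*(0)*conj(0) + 5*(4)*conj(0)]
      = (1/20)[(24) + (0) + (-2*sqrt(5)) + (-2 + 4*sqrt(5)) + (2*sqrt(5)) + (-4*sqrt(5) - 2) + (0) + (0)] = 20/20 = 1
  <chi_rho, chi_6> = (1/20)[1*(12)*conj(2) + 1*(0)*conj(2) + 2*(-5/2 + sqrt(5)/2)*conj(-1/2 + sqrt(5)/2) + 2*(sqrt(5)/2 + 9/2)*conj(-sqrt(5)/2 - 1/2) + 2*(-5/2 - sqrt(5)/2)*conj(-sqrt(5)/2 - 1/2) + 2*(9/2 - sqrt(5)/2)*conj(-1/2 + sqrt(5)/2) + 5*(0)*conj(0) + 5*(4)*conj(0)]
      = (1/20)[(24) + (0) + (5 - 3*sqrt(5)) + (-5*sqrt(5) - 7) + (5 + 3*sqrt(5)) + (-7 + 5*sqrt(5)) + (0) + (0)] = 20/20 = 1
  <chi_rho, chi_7> = (1/20)[1*(12)*conj(2) + 1*(0)*conj(-2) + 2*(-5/2 + sqrt(5)/2)*conj(1/2 - sqrt(5)/2) + 2*(sqrt(5)/2 + 9/2)*conj(-sqrt(5)/2 - 1/2) + 2*(-5/2 - sqrt(5)/2)*conj(1/2 + sqrt(5)/2) + 2*(9/2 - sqrt(5)/2)*conj(-1/2 + sqrt(5)/2) + 5*(0)*conj(0) + 5*(4)*conj(0)]
      = (1/20)[(24) + (0) + (-5 + 3*sqrt(5)) + (-5*sqrt(5) - 7) + (-3*sqrt(5) - 5) + (-7 + 5*sqrt(5)) + (0) + (0)] = 0/20 = 0
  <chi_rho, chi_8> = (1/20)[1*(12)*conj(2) + 1*(0)*conj(2) + 2*(-5/2 + sqrt(5)/2)*conj(-sqrt(5)/2 - 1/2) + 2*(sqrt(5)/2 + 9/2)*conj(-1/2 + sqrt(5)/2) + 2*(-5/2 - sqrt(5)/2)*conj(-1/2 + sqrt(5)/2) + 2*(9/2 - sqrt(5)/2)*conj(-sqrt(5)/2 - 1/2) + 5*(0)*conj(0) + 5*(4)*conj(0)]
      = (1/20)[(24) + (0) + (2*sqrt(5)) + (-2 + 4*sqrt(5)) + (-2*sqrt(5)) + (-4*sqrt(5) - 2) + (0) + (0)] = 20/20 = 1
Dimension check: dim(rho) = sum (mult * dim) = 2*1 + 0*1 + 1*1 + 3*1 + 1*2 + 1*2 + 0*2 + 1*2 = 12 = chi_rho(e) = 12.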